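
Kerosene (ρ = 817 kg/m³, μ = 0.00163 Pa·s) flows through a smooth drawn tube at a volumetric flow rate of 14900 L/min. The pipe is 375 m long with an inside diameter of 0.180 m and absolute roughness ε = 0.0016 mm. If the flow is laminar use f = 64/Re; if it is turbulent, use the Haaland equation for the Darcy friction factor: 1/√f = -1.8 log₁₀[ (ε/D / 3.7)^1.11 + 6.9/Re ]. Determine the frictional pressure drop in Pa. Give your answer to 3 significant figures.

Q = 14900 L/min = 14900/60000 = 0.2483 m³/s.
Cross-sectional area A = πD²/4 = π(0.18)²/4 = 0.02545 m²; mean velocity V = Q/A = 0.2483/0.02545 = 9.759 m/s.
Reynolds number Re = ρVD/μ = 817 · 9.759 · 0.18 / 0.00163 = 8.805e+05.
Re > 4000 → turbulent. Relative roughness ε/D = 1.6e-06/0.18 = 8.89e-06. Haaland: 1/√f = -1.8 log₁₀[(8.89e-06/3.7)^1.11 + 6.9/8.805e+05] = -1.8 log₁₀[5.79e-07 + 7.84e-06] = 9.135, so f = 0.01198.
Darcy-Weisbach: ΔP = f(L/D)(ρV²/2) = 0.01198·(375/0.18)·(817·9.759²/2) = 0.01198·2083·3.89e+04 = 9.713e+05 Pa.

ΔP ≈ 971000 Pa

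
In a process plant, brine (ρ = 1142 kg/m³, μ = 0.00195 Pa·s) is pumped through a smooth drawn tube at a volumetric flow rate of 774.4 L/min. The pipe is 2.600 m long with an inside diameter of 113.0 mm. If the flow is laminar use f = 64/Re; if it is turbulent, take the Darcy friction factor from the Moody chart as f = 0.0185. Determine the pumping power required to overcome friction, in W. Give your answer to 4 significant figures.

Q = 774.4 L/min = 774.4/60000 = 0.01291 m³/s.
Cross-sectional area A = πD²/4 = π(0.113)²/4 = 0.01003 m²; mean velocity V = Q/A = 0.01291/0.01003 = 1.287 m/s.
Reynolds number Re = ρVD/μ = 1142 · 1.287 · 0.113 / 0.00195 = 8.517e+04.
Re > 4000 → turbulent; use the Moody-chart value f = 0.0185.
Darcy-Weisbach: ΔP = f(L/D)(ρV²/2) = 0.0185·(2.6/0.113)·(1142·1.287²/2) = 0.0185·23.01·945.7 = 402.6 Pa.
Pumping power P = QΔP = 0.01291·402.6 = 5.1958 W = 5.196 W.

P ≈ 5.196 W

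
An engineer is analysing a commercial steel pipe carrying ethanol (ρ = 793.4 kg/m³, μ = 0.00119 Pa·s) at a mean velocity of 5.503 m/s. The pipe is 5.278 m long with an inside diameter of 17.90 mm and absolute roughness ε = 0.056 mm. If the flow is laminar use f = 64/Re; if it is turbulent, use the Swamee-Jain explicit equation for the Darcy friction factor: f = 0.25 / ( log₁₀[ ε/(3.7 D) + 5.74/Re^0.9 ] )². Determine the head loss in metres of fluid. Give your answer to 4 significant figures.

h_f ≈ 13.03 m

Reynolds number Re = ρVD/μ = 793.4 · 5.503 · 0.0179 / 0.00119 = 6.567e+04.
Re > 4000 → turbulent. Relative roughness ε/D = 5.6e-05/0.0179 = 0.00313. Swamee-Jain: f = 0.25/(log₁₀[0.00313/3.7 + 5.74/6.567e+04^0.9])² = 0.25/(log₁₀[0.000846 + 0.000265])² = 0.25/(-2.954)² = 0.02864.
Darcy-Weisbach: ΔP = f(L/D)(ρV²/2) = 0.02864·(5.278/0.0179)·(793.4·5.503²/2) = 0.02864·294.9·1.201e+04 = 1.015e+05 Pa.
Head loss h_f = ΔP/(ρg) = 1.015e+05/(793.4·9.81) = 13.03 m.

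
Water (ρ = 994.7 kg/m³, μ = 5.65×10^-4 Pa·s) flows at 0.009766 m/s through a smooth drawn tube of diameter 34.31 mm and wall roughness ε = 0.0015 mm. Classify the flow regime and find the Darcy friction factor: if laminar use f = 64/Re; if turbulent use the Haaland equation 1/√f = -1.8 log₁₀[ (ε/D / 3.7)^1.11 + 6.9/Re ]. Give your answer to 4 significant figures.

f ≈ 0.1085

Re = ρVD/μ = 994.7·0.009766·0.03431/0.000565 = 589.9.
Re < 2300 → laminar, so f = 64/Re = 0.1085 (roughness is irrelevant in laminar flow).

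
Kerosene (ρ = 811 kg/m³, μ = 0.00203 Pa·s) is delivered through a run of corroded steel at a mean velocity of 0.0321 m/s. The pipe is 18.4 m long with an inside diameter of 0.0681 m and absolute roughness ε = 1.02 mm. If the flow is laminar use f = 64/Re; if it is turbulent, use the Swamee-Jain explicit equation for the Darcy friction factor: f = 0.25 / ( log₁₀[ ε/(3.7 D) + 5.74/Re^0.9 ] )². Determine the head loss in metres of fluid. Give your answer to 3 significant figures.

Reynolds number Re = ρVD/μ = 811 · 0.0321 · 0.0681 / 0.00203 = 873.3.
Re < 2300 → laminar flow, so f = 64/Re = 64/873.3 = 0.07328 (the turbulent correlation is not needed).
Darcy-Weisbach: ΔP = f(L/D)(ρV²/2) = 0.07328·(18.4/0.0681)·(811·0.0321²/2) = 0.07328·270.2·0.4178 = 8.273 Pa.
Head loss h_f = ΔP/(ρg) = 8.273/(811·9.81) = 0.00104 m.

h_f ≈ 0.00104 m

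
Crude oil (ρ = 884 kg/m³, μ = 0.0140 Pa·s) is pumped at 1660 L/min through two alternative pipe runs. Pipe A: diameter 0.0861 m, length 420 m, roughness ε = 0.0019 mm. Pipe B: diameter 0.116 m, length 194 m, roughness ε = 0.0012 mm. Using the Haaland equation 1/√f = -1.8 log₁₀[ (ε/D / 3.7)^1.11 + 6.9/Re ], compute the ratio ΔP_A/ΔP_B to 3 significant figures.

ΔP_A/ΔP_B ≈ 8.93

Pipe A: V = Q/A = 0.02767/0.005822 = 4.752 m/s; Re = 2.583e+04; ε/D = 2.21e-05; Haaland → f = 0.02421; ΔP_A = f(L/D)(ρV²/2) = 1.178e+06 Pa.
Pipe B: V = Q/A = 0.02767/0.01057 = 2.618 m/s; Re = 1.917e+04; ε/D = 1.03e-05; Haaland → f = 0.02604; ΔP_B = f(L/D)(ρV²/2) = 1.319e+05 Pa.
ΔP_A/ΔP_B = 1.178e+06/1.319e+05 = 8.93.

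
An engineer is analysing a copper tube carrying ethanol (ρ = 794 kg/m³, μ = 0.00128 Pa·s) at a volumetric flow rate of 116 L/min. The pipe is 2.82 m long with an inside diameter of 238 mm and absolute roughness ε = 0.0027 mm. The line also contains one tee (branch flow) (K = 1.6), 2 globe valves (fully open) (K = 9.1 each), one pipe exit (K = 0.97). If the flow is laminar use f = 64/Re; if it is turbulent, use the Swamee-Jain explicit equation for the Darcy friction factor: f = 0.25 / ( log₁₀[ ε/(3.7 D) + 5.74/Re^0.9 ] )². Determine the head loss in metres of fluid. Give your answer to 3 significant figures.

h_f ≈ 0.00204 m

Q = 116 L/min = 116/60000 = 0.001933 m³/s.
Cross-sectional area A = πD²/4 = π(0.238)²/4 = 0.04449 m²; mean velocity V = Q/A = 0.001933/0.04449 = 0.04346 m/s.
Reynolds number Re = ρVD/μ = 794 · 0.04346 · 0.238 / 0.00128 = 6416.
Re > 4000 → turbulent. Relative roughness ε/D = 2.7e-06/0.238 = 1.13e-05. Swamee-Jain: f = 0.25/(log₁₀[1.13e-05/3.7 + 5.74/6416^0.9])² = 0.25/(log₁₀[3.07e-06 + 0.00215])² = 0.25/(-2.667)² = 0.03515.
Total minor-loss coefficient ΣK = 1·1.6 + 2·9.1 + 1·0.97 = 20.8.
ΔP = [f·L/D + ΣK]·(ρV²/2) = [0.03515·2.82/0.238 + 20.8]·(794·0.04346²/2) = [0.4165 + 20.8]·0.7497 = 15.88 Pa.
Head loss h_f = ΔP/(ρg) = 15.88/(794·9.81) = 0.00204 m.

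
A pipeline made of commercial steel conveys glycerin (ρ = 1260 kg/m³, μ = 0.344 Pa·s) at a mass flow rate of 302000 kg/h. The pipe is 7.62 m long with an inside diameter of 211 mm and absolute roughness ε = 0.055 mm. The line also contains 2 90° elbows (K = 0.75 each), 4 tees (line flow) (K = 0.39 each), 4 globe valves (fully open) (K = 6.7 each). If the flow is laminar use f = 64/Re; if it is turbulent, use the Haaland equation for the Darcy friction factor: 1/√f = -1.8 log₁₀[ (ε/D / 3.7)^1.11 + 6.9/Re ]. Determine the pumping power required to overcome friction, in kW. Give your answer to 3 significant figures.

ṁ = 302000 kg/h = 302000/3600 = 83.89 kg/s.
A = πD²/4 = π(0.211)²/4 = 0.03497 m²; mean velocity V = ṁ/(ρA) = 83.89/(1260 · 0.03497) = 1.904 m/s.
Reynolds number Re = ρVD/μ = 1260 · 1.904 · 0.211 / 0.344 = 1472.
Re < 2300 → laminar flow, so f = 64/Re = 64/1472 = 0.04349 (the turbulent correlation is not needed).
Total minor-loss coefficient ΣK = 2·0.75 + 4·0.39 + 4·6.7 = 29.9.
ΔP = [f·L/D + ΣK]·(ρV²/2) = [0.04349·7.62/0.211 + 29.9]·(1260·1.904²/2) = [1.571 + 29.9]·2284 = 7.179e+04 Pa.
Q = ṁ/ρ = 83.89/1260 = 0.06658 m³/s.
Pumping power P = QΔP = 0.06658·7.179e+04 = 4780 W = 4.78 kW.

P ≈ 4.78 kW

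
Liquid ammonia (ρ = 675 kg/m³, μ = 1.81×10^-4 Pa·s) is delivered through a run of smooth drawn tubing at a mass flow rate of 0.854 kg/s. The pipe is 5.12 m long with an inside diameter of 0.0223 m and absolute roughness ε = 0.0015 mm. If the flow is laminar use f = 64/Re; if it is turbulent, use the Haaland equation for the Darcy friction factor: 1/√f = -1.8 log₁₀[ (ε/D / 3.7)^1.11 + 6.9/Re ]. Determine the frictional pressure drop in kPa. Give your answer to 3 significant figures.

A = πD²/4 = π(0.0223)²/4 = 0.0003906 m²; mean velocity V = ṁ/(ρA) = 0.854/(675 · 0.0003906) = 3.239 m/s.
Reynolds number Re = ρVD/μ = 675 · 3.239 · 0.0223 / 0.000181 = 2.694e+05.
Re > 4000 → turbulent. Relative roughness ε/D = 1.5e-06/0.0223 = 6.73e-05. Haaland: 1/√f = -1.8 log₁₀[(6.73e-05/3.7)^1.11 + 6.9/2.694e+05] = -1.8 log₁₀[5.47e-06 + 2.56e-05] = 8.113, so f = 0.01519.
Darcy-Weisbach: ΔP = f(L/D)(ρV²/2) = 0.01519·(5.12/0.0223)·(675·3.239²/2) = 0.01519·229.6·3541 = 1.235e+04 Pa.
ΔP = 1.235e+04 Pa = 12.4 kPa.

ΔP ≈ 12.4 kPa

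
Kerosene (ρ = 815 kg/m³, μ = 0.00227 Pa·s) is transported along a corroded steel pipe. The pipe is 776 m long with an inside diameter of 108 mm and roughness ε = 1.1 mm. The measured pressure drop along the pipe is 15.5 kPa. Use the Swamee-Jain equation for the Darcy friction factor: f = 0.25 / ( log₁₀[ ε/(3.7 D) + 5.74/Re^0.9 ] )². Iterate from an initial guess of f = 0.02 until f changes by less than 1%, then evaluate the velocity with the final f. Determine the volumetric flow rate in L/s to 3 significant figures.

Q ≈ 3.22 L/s

Rearranging Darcy-Weisbach: V = √(2·ΔP·D/(f·L·ρ)). With ε/D = 0.0011/0.108 = 0.0102, iterate starting from f = 0.02:
  f = 0.02 → V = √(2·1.55e+04·0.108/(0.02·776·815)) = 0.5145 m/s; Re = ρVD/μ = 1.995e+04; f → 0.04156
  f = 0.04156 → V = 0.3569 m/s; Re = 1.384e+04; f → 0.0428
  f = 0.0428 → V = 0.3517 m/s; Re = 1.364e+04; f → 0.04285
Converged (Δf/f < 1%). With the final f = 0.04285: V = √(2·1.55e+04·0.108/(0.04285·776·815)) = 0.3515 m/s.
Q = V·A = 0.3515·(π/4·0.108²) = 0.00322 m³/s = 3.22 L/s.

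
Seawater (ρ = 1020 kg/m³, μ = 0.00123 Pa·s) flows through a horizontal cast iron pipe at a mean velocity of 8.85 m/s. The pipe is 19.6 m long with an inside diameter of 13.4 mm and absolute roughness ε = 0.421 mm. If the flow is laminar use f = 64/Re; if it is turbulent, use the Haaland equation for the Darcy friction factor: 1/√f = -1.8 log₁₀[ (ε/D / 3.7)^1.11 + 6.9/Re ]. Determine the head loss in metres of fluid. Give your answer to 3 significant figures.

h_f ≈ 343 m

Reynolds number Re = ρVD/μ = 1020 · 8.85 · 0.0134 / 0.00123 = 9.834e+04.
Re > 4000 → turbulent. Relative roughness ε/D = 0.000421/0.0134 = 0.0314. Haaland: 1/√f = -1.8 log₁₀[(0.0314/3.7)^1.11 + 6.9/9.834e+04] = -1.8 log₁₀[0.00503 + 7.02e-05] = 4.127, so f = 0.05871.
Darcy-Weisbach: ΔP = f(L/D)(ρV²/2) = 0.05871·(19.6/0.0134)·(1020·8.85²/2) = 0.05871·1463·3.994e+04 = 3.43e+06 Pa.
Head loss h_f = ΔP/(ρg) = 3.43e+06/(1020·9.81) = 343 m.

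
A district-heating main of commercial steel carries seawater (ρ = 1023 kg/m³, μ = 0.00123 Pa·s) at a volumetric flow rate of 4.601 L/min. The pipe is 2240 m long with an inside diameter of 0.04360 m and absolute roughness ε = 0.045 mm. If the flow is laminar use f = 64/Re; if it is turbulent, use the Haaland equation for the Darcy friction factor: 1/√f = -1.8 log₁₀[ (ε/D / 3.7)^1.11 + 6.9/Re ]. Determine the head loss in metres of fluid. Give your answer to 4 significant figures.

h_f ≈ 0.2374 m

Q = 4.601 L/min = 4.601/60000 = 7.668e-05 m³/s.
Cross-sectional area A = πD²/4 = π(0.0436)²/4 = 0.001493 m²; mean velocity V = Q/A = 7.668e-05/0.001493 = 0.05136 m/s.
Reynolds number Re = ρVD/μ = 1023 · 0.05136 · 0.0436 / 0.00123 = 1862.
Re < 2300 → laminar flow, so f = 64/Re = 64/1862 = 0.03436 (the turbulent correlation is not needed).
Darcy-Weisbach: ΔP = f(L/D)(ρV²/2) = 0.03436·(2240/0.0436)·(1023·0.05136²/2) = 0.03436·5.138e+04·1.349 = 2382 Pa.
Head loss h_f = ΔP/(ρg) = 2382/(1023·9.81) = 0.2374 m.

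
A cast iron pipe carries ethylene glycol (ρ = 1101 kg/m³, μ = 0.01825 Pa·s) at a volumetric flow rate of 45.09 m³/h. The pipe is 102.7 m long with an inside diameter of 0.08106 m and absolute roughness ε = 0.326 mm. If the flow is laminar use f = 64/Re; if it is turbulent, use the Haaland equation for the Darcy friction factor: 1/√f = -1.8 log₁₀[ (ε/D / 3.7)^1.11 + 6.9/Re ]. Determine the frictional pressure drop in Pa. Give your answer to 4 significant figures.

ΔP ≈ 144600 Pa

Q = 45.09 m³/h = 45.09/3600 = 0.01253 m³/s.
Cross-sectional area A = πD²/4 = π(0.08106)²/4 = 0.005161 m²; mean velocity V = Q/A = 0.01253/0.005161 = 2.427 m/s.
Reynolds number Re = ρVD/μ = 1101 · 2.427 · 0.08106 / 0.0182 = 1.187e+04.
Re > 4000 → turbulent. Relative roughness ε/D = 0.000326/0.08106 = 0.00402. Haaland: 1/√f = -1.8 log₁₀[(0.00402/3.7)^1.11 + 6.9/1.187e+04] = -1.8 log₁₀[0.000513 + 0.000581] = 5.329, so f = 0.03521.
Darcy-Weisbach: ΔP = f(L/D)(ρV²/2) = 0.03521·(102.7/0.08106)·(1101·2.427²/2) = 0.03521·1267·3243 = 1.446e+05 Pa.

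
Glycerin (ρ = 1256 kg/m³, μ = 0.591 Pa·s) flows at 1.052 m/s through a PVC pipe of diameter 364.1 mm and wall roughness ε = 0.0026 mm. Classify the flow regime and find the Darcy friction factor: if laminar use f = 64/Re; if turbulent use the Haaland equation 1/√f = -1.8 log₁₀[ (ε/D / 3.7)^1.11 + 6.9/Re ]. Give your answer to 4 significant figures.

f ≈ 0.07862

Re = ρVD/μ = 1256·1.052·0.3641/0.591 = 814.
Re < 2300 → laminar, so f = 64/Re = 0.07862 (roughness is irrelevant in laminar flow).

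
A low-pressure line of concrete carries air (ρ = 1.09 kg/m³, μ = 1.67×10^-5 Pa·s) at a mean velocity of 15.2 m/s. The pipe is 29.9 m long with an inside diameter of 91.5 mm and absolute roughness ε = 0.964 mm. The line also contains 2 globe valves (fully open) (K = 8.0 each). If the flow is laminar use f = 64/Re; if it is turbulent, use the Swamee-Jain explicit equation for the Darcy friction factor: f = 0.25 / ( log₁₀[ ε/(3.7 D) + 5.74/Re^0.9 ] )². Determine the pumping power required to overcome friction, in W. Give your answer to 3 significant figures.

Reynolds number Re = ρVD/μ = 1.09 · 15.2 · 0.0915 / 1.67e-05 = 9.078e+04.
Re > 4000 → turbulent. Relative roughness ε/D = 0.000964/0.0915 = 0.0105. Swamee-Jain: f = 0.25/(log₁₀[0.0105/3.7 + 5.74/9.078e+04^0.9])² = 0.25/(log₁₀[0.00285 + 0.000198])² = 0.25/(-2.516)² = 0.03948.
Total minor-loss coefficient ΣK = 2·8 = 16.
ΔP = [f·L/D + ΣK]·(ρV²/2) = [0.03948·29.9/0.0915 + 16]·(1.09·15.2²/2) = [12.9 + 16]·125.9 = 3639 Pa.
Q = V·A = 15.2·0.006576 = 0.09995 m³/s.
Pumping power P = QΔP = 0.09995·3639 = 363.7 W = 364 W.

P ≈ 364 W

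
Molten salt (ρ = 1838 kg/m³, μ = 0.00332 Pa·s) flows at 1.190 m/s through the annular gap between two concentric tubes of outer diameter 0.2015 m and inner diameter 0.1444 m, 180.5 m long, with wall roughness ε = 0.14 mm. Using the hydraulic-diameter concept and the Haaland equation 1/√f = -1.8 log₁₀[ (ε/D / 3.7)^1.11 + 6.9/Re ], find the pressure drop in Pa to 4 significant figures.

ΔP ≈ 115300 Pa

Hydraulic diameter D_h = 4A/P = D_o - D_i = 0.2015 - 0.1444 = 0.0571 m.
Re = ρVD_h/μ = 1838·1.19·0.0571/0.00332 = 3.762e+04.
ε/D_h = 0.00014/0.0571 = 0.00245; Haaland gives 1/√f = -1.8 log₁₀[0.000296+0.000183] = 5.974, so f = 0.02802.
ΔP = f(L/D_h)(ρV²/2) = 0.02802·180.5/0.0571·1301 = 1.153e+05 Pa.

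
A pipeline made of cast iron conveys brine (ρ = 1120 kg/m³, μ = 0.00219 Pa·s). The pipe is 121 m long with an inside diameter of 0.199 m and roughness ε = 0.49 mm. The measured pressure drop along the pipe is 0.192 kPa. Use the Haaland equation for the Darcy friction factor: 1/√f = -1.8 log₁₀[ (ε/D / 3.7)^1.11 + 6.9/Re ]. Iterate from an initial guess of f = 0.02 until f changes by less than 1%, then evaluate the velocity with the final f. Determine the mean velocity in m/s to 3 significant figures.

Rearranging Darcy-Weisbach: V = √(2·ΔP·D/(f·L·ρ)). With ε/D = 0.00049/0.199 = 0.00246, iterate starting from f = 0.02:
  f = 0.02 → V = √(2·192·0.199/(0.02·121·1120)) = 0.1679 m/s; Re = ρVD/μ = 1.709e+04; f → 0.03103
  f = 0.03103 → V = 0.1348 m/s; Re = 1.372e+04; f → 0.03219
  f = 0.03219 → V = 0.1324 m/s; Re = 1.347e+04; f → 0.03229
Converged (Δf/f < 1%). With the final f = 0.03229: V = √(2·192·0.199/(0.03229·121·1120)) = 0.1321 m/s.

V ≈ 0.132 m/s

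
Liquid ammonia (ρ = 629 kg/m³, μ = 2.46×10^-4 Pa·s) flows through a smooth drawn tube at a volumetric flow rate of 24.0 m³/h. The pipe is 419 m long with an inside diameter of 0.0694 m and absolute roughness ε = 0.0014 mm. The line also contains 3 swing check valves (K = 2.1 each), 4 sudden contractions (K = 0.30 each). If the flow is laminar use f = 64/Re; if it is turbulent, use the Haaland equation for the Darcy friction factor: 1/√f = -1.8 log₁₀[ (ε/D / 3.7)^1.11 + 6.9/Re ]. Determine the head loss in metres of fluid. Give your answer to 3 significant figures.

h_f ≈ 15.0 m

Q = 24.0 m³/h = 24.0/3600 = 0.006667 m³/s.
Cross-sectional area A = πD²/4 = π(0.0694)²/4 = 0.003783 m²; mean velocity V = Q/A = 0.006667/0.003783 = 1.762 m/s.
Reynolds number Re = ρVD/μ = 629 · 1.762 · 0.0694 / 0.000246 = 3.127e+05.
Re > 4000 → turbulent. Relative roughness ε/D = 1.4e-06/0.0694 = 2.02e-05. Haaland: 1/√f = -1.8 log₁₀[(2.02e-05/3.7)^1.11 + 6.9/3.127e+05] = -1.8 log₁₀[1.44e-06 + 2.21e-05] = 8.332, so f = 0.0144.
Total minor-loss coefficient ΣK = 3·2.1 + 4·0.3 = 7.5.
ΔP = [f·L/D + ΣK]·(ρV²/2) = [0.0144·419/0.0694 + 7.5]·(629·1.762²/2) = [86.97 + 7.5]·976.8 = 9.228e+04 Pa.
Head loss h_f = ΔP/(ρg) = 9.228e+04/(629·9.81) = 15.0 m.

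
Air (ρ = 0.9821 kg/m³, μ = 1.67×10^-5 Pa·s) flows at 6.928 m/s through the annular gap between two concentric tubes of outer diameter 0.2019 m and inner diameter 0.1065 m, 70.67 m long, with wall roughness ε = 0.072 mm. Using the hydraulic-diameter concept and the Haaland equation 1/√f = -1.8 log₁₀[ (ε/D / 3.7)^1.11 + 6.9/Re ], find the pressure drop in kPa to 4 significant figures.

Hydraulic diameter D_h = 4A/P = D_o - D_i = 0.2019 - 0.1065 = 0.0954 m.
Re = ρVD_h/μ = 0.9821·6.928·0.0954/1.67e-05 = 3.887e+04.
ε/D_h = 7.2e-05/0.0954 = 0.000755; Haaland gives 1/√f = -1.8 log₁₀[8.01e-05+0.000178] = 6.46, so f = 0.02396.
ΔP = f(L/D_h)(ρV²/2) = 0.02396·70.67/0.0954·23.57 = 418.3 Pa.
ΔP = 0.4183 kPa.

ΔP ≈ 0.4183 kPa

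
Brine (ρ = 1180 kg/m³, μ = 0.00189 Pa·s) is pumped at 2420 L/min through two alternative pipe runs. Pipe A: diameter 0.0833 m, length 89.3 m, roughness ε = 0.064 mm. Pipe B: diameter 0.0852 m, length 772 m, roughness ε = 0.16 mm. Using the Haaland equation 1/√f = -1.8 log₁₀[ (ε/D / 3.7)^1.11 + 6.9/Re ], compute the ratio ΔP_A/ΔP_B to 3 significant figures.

ΔP_A/ΔP_B ≈ 0.106

Pipe A: V = Q/A = 0.04033/0.00545 = 7.401 m/s; Re = 3.849e+05; ε/D = 0.000768; Haaland → f = 0.01927; ΔP_A = f(L/D)(ρV²/2) = 6.677e+05 Pa.
Pipe B: V = Q/A = 0.04033/0.005701 = 7.074 m/s; Re = 3.763e+05; ε/D = 0.00188; Haaland → f = 0.02352; ΔP_B = f(L/D)(ρV²/2) = 6.294e+06 Pa.
ΔP_A/ΔP_B = 6.677e+05/6.294e+06 = 0.106.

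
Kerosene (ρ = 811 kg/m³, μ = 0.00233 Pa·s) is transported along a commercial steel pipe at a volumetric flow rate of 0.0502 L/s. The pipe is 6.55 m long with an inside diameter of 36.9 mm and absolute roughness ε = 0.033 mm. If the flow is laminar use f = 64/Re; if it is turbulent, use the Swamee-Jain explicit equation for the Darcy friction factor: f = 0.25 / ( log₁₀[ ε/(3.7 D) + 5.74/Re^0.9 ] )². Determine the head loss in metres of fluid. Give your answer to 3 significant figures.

Q = 0.0502 L/s = 0.0502/1000 = 5.02e-05 m³/s.
Cross-sectional area A = πD²/4 = π(0.0369)²/4 = 0.001069 m²; mean velocity V = Q/A = 5.02e-05/0.001069 = 0.04694 m/s.
Reynolds number Re = ρVD/μ = 811 · 0.04694 · 0.0369 / 0.00233 = 602.9.
Re < 2300 → laminar flow, so f = 64/Re = 64/602.9 = 0.1062 (the turbulent correlation is not needed).
Darcy-Weisbach: ΔP = f(L/D)(ρV²/2) = 0.1062·(6.55/0.0369)·(811·0.04694²/2) = 0.1062·177.5·0.8935 = 16.84 Pa.
Head loss h_f = ΔP/(ρg) = 16.84/(811·9.81) = 0.00212 m.

h_f ≈ 0.00212 m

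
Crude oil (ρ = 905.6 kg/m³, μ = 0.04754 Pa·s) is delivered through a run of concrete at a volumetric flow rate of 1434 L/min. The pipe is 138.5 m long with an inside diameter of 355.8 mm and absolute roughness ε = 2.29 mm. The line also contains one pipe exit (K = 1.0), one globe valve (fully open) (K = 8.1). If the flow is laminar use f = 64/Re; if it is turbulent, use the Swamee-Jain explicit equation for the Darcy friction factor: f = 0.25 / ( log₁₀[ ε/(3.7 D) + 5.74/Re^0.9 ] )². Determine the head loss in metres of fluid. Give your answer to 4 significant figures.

Q = 1434 L/min = 1434/60000 = 0.0239 m³/s.
Cross-sectional area A = πD²/4 = π(0.3558)²/4 = 0.09943 m²; mean velocity V = Q/A = 0.0239/0.09943 = 0.2404 m/s.
Reynolds number Re = ρVD/μ = 905.6 · 0.2404 · 0.3558 / 0.0475 = 1629.
Re < 2300 → laminar flow, so f = 64/Re = 64/1629 = 0.03928 (the turbulent correlation is not needed).
Total minor-loss coefficient ΣK = 1·1 + 1·8.1 = 9.1.
ΔP = [f·L/D + ΣK]·(ρV²/2) = [0.03928·138.5/0.3558 + 9.1]·(905.6·0.2404²/2) = [15.29 + 9.1]·26.16 = 638.2 Pa.
Head loss h_f = ΔP/(ρg) = 638.2/(905.6·9.81) = 0.07183 m.

h_f ≈ 0.07183 m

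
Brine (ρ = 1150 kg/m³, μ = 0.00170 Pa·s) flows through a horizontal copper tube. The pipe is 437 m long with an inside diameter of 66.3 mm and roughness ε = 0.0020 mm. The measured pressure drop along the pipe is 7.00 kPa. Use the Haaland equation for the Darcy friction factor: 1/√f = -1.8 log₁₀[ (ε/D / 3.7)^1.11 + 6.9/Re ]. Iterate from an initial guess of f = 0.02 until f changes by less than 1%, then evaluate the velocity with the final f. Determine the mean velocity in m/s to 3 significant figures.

Rearranging Darcy-Weisbach: V = √(2·ΔP·D/(f·L·ρ)). With ε/D = 2e-06/0.0663 = 3.02e-05, iterate starting from f = 0.02:
  f = 0.02 → V = √(2·7000·0.0663/(0.02·437·1150)) = 0.3039 m/s; Re = ρVD/μ = 1.363e+04; f → 0.02845
  f = 0.02845 → V = 0.2548 m/s; Re = 1.143e+04; f → 0.02981
  f = 0.02981 → V = 0.2489 m/s; Re = 1.116e+04; f → 0.03
Converged (Δf/f < 1%). With the final f = 0.03: V = √(2·7000·0.0663/(0.03·437·1150)) = 0.2481 m/s.

V ≈ 0.248 m/s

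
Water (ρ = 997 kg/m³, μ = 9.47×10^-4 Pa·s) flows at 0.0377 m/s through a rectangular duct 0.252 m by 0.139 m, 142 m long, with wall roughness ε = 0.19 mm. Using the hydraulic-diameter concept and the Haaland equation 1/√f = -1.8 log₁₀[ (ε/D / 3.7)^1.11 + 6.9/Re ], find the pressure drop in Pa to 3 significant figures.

ΔP ≈ 19.7 Pa

Hydraulic diameter D_h = 4A/P = 4·(0.252·0.139)/(2·(0.252+0.139)) = 0.1401/0.782 = 0.1792 m.
Re = ρVD_h/μ = 997·0.0377·0.1792/0.000947 = 7111.
ε/D_h = 0.00019/0.1792 = 0.00106; Haaland gives 1/√f = -1.8 log₁₀[0.000117+0.00097] = 5.335, so f = 0.03514.
ΔP = f(L/D_h)(ρV²/2) = 0.03514·142/0.1792·0.7085 = 19.73 Pa.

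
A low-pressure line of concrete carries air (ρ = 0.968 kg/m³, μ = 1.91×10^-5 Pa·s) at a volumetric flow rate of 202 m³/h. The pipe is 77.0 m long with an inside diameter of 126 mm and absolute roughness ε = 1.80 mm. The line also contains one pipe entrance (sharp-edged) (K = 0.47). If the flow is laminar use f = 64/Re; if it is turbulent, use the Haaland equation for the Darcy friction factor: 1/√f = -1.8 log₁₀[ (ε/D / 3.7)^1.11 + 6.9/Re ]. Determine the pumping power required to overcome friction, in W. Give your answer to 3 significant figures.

P ≈ 15.2 W

Q = 202 m³/h = 202/3600 = 0.05611 m³/s.
Cross-sectional area A = πD²/4 = π(0.126)²/4 = 0.01247 m²; mean velocity V = Q/A = 0.05611/0.01247 = 4.5 m/s.
Reynolds number Re = ρVD/μ = 0.968 · 4.5 · 0.126 / 1.91e-05 = 2.874e+04.
Re > 4000 → turbulent. Relative roughness ε/D = 0.0018/0.126 = 0.0143. Haaland: 1/√f = -1.8 log₁₀[(0.0143/3.7)^1.11 + 6.9/2.874e+04] = -1.8 log₁₀[0.0021 + 0.00024] = 4.737, so f = 0.04457.
Total minor-loss coefficient ΣK = 1·0.47 = 0.47.
ΔP = [f·L/D + ΣK]·(ρV²/2) = [0.04457·77/0.126 + 0.47]·(0.968·4.5²/2) = [27.23 + 0.47]·9.801 = 271.5 Pa.
Pumping power P = QΔP = 0.05611·271.5 = 15.24 W = 15.2 W.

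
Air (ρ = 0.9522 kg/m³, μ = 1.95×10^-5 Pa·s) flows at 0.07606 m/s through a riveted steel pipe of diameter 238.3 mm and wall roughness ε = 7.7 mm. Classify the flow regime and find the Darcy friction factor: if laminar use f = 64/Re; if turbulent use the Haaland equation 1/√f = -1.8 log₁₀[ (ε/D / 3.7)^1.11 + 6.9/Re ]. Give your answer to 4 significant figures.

Re = ρVD/μ = 0.9522·0.07606·0.2383/1.95e-05 = 885.1.
Re < 2300 → laminar, so f = 64/Re = 0.07231 (roughness is irrelevant in laminar flow).

f ≈ 0.07231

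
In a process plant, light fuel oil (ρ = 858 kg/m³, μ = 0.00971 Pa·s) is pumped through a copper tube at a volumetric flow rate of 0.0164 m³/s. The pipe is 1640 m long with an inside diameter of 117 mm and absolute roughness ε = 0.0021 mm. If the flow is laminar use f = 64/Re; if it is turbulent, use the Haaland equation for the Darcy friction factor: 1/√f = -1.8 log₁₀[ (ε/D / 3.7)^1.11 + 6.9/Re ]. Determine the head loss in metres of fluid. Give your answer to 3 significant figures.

h_f ≈ 45.5 m

Cross-sectional area A = πD²/4 = π(0.117)²/4 = 0.01075 m²; mean velocity V = Q/A = 0.0164/0.01075 = 1.525 m/s.
Reynolds number Re = ρVD/μ = 858 · 1.525 · 0.117 / 0.00971 = 1.577e+04.
Re > 4000 → turbulent. Relative roughness ε/D = 2.1e-06/0.117 = 1.79e-05. Haaland: 1/√f = -1.8 log₁₀[(1.79e-05/3.7)^1.11 + 6.9/1.577e+04] = -1.8 log₁₀[1.26e-06 + 0.000438] = 6.044, so f = 0.02738.
Darcy-Weisbach: ΔP = f(L/D)(ρV²/2) = 0.02738·(1640/0.117)·(858·1.525²/2) = 0.02738·1.402e+04·998.2 = 3.83e+05 Pa.
Head loss h_f = ΔP/(ρg) = 3.83e+05/(858·9.81) = 45.5 m.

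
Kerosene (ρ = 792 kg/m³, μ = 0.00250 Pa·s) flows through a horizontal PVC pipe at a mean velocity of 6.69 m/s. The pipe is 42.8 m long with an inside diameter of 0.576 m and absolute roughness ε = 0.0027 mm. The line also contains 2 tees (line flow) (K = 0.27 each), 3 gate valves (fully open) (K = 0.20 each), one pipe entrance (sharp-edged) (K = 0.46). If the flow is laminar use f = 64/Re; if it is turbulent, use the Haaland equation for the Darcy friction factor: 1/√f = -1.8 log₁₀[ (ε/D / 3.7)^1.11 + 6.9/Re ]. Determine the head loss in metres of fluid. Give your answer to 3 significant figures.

h_f ≈ 5.57 m

Reynolds number Re = ρVD/μ = 792 · 6.69 · 0.576 / 0.0025 = 1.221e+06.
Re > 4000 → turbulent. Relative roughness ε/D = 2.7e-06/0.576 = 4.69e-06. Haaland: 1/√f = -1.8 log₁₀[(4.69e-06/3.7)^1.11 + 6.9/1.221e+06] = -1.8 log₁₀[2.84e-07 + 5.65e-06] = 9.408, so f = 0.0113.
Total minor-loss coefficient ΣK = 2·0.27 + 3·0.2 + 1·0.46 = 1.6.
ΔP = [f·L/D + ΣK]·(ρV²/2) = [0.0113·42.8/0.576 + 1.6]·(792·6.69²/2) = [0.8396 + 1.6]·1.772e+04 = 4.324e+04 Pa.
Head loss h_f = ΔP/(ρg) = 4.324e+04/(792·9.81) = 5.57 m.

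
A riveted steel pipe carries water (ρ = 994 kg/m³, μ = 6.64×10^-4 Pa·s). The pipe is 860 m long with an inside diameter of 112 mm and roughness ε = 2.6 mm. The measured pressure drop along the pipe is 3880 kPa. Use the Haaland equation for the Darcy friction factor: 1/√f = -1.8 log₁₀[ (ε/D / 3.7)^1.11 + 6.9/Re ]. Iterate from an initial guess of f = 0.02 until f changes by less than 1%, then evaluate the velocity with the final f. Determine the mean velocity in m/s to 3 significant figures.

V ≈ 4.44 m/s

Rearranging Darcy-Weisbach: V = √(2·ΔP·D/(f·L·ρ)). With ε/D = 0.0026/0.112 = 0.0232, iterate starting from f = 0.02:
  f = 0.02 → V = √(2·3.88e+06·0.112/(0.02·860·994)) = 7.13 m/s; Re = ρVD/μ = 1.195e+06; f → 0.05167
  f = 0.05167 → V = 4.436 m/s; Re = 7.437e+05; f → 0.05169
Converged (Δf/f < 1%). With the final f = 0.05169: V = √(2·3.88e+06·0.112/(0.05169·860·994)) = 4.435 m/s.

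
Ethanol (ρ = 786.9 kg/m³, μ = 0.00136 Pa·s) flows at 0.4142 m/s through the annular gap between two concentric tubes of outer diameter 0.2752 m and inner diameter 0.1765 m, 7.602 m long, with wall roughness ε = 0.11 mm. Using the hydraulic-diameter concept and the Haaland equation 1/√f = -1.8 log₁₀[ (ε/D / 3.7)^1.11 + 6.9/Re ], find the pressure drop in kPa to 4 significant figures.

Hydraulic diameter D_h = 4A/P = D_o - D_i = 0.2752 - 0.1765 = 0.0987 m.
Re = ρVD_h/μ = 786.9·0.4142·0.0987/0.00136 = 2.365e+04.
ε/D_h = 0.00011/0.0987 = 0.00111; Haaland gives 1/√f = -1.8 log₁₀[0.000123+0.000292] = 6.087, so f = 0.02699.
ΔP = f(L/D_h)(ρV²/2) = 0.02699·7.602/0.0987·67.5 = 140.3 Pa.
ΔP = 0.1403 kPa.

ΔP ≈ 0.1403 kPa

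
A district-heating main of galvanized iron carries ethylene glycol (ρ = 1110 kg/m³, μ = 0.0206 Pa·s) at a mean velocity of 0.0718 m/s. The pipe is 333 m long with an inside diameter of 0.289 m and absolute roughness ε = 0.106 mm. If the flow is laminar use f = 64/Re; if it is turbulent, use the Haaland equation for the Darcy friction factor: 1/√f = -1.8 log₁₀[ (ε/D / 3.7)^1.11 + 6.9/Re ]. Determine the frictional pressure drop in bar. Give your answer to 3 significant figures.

Reynolds number Re = ρVD/μ = 1110 · 0.0718 · 0.289 / 0.0206 = 1118.
Re < 2300 → laminar flow, so f = 64/Re = 64/1118 = 0.05724 (the turbulent correlation is not needed).
Darcy-Weisbach: ΔP = f(L/D)(ρV²/2) = 0.05724·(333/0.289)·(1110·0.0718²/2) = 0.05724·1152·2.861 = 188.7 Pa.
ΔP = 188.7 Pa = 0.00189 bar.

ΔP ≈ 0.00189 bar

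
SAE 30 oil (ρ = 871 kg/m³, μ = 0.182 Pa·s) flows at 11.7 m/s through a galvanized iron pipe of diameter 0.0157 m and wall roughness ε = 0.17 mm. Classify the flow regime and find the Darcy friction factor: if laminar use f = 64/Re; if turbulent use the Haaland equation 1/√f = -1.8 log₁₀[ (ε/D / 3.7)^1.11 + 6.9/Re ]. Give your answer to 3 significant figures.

Re = ρVD/μ = 871·11.7·0.0157/0.182 = 879.1.
Re < 2300 → laminar, so f = 64/Re = 0.0728 (roughness is irrelevant in laminar flow).

f ≈ 0.0728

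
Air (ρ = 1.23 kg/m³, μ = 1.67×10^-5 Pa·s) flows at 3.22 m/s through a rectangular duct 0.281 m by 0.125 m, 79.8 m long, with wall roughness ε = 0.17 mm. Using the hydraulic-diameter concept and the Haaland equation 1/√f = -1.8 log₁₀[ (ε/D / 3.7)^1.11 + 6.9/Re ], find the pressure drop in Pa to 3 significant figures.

ΔP ≈ 71.6 Pa

Hydraulic diameter D_h = 4A/P = 4·(0.281·0.125)/(2·(0.281+0.125)) = 0.1405/0.812 = 0.173 m.
Re = ρVD_h/μ = 1.23·3.22·0.173/1.67e-05 = 4.104e+04.
ε/D_h = 0.00017/0.173 = 0.000982; Haaland gives 1/√f = -1.8 log₁₀[0.000107+0.000168] = 6.408, so f = 0.02435.
ΔP = f(L/D_h)(ρV²/2) = 0.02435·79.8/0.173·6.377 = 71.62 Pa.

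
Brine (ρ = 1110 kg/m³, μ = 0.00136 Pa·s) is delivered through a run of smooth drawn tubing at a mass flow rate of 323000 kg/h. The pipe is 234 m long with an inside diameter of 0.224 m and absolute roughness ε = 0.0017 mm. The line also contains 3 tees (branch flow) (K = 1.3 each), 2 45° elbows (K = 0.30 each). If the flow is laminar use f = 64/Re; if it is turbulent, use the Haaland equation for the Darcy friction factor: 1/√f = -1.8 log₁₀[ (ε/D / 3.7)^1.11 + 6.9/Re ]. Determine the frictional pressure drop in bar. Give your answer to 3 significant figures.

ΔP ≈ 0.442 bar

ṁ = 323000 kg/h = 323000/3600 = 89.72 kg/s.
A = πD²/4 = π(0.224)²/4 = 0.03941 m²; mean velocity V = ṁ/(ρA) = 89.72/(1110 · 0.03941) = 2.051 m/s.
Reynolds number Re = ρVD/μ = 1110 · 2.051 · 0.224 / 0.00136 = 3.75e+05.
Re > 4000 → turbulent. Relative roughness ε/D = 1.7e-06/0.224 = 7.59e-06. Haaland: 1/√f = -1.8 log₁₀[(7.59e-06/3.7)^1.11 + 6.9/3.75e+05] = -1.8 log₁₀[4.86e-07 + 1.84e-05] = 8.503, so f = 0.01383.
Total minor-loss coefficient ΣK = 3·1.3 + 2·0.3 = 4.5.
ΔP = [f·L/D + ΣK]·(ρV²/2) = [0.01383·234/0.224 + 4.5]·(1110·2.051²/2) = [14.45 + 4.5]·2335 = 4.424e+04 Pa.
ΔP = 4.424e+04 Pa = 0.442 bar.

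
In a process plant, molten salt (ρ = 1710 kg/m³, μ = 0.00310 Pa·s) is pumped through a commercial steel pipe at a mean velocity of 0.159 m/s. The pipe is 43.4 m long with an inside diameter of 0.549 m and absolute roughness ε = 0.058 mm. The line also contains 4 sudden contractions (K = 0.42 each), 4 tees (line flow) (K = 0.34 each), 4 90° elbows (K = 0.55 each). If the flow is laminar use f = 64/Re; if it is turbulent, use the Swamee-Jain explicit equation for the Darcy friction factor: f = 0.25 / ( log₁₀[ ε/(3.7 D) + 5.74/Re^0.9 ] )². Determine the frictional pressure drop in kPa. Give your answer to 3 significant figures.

Reynolds number Re = ρVD/μ = 1710 · 0.159 · 0.549 / 0.0031 = 4.815e+04.
Re > 4000 → turbulent. Relative roughness ε/D = 5.8e-05/0.549 = 0.000106. Swamee-Jain: f = 0.25/(log₁₀[0.000106/3.7 + 5.74/4.815e+04^0.9])² = 0.25/(log₁₀[2.86e-05 + 0.00035])² = 0.25/(-3.421)² = 0.02136.
Total minor-loss coefficient ΣK = 4·0.42 + 4·0.34 + 4·0.55 = 5.24.
ΔP = [f·L/D + ΣK]·(ρV²/2) = [0.02136·43.4/0.549 + 5.24]·(1710·0.159²/2) = [1.688 + 5.24]·21.62 = 149.8 Pa.
ΔP = 149.8 Pa = 0.150 kPa.

ΔP ≈ 0.150 kPa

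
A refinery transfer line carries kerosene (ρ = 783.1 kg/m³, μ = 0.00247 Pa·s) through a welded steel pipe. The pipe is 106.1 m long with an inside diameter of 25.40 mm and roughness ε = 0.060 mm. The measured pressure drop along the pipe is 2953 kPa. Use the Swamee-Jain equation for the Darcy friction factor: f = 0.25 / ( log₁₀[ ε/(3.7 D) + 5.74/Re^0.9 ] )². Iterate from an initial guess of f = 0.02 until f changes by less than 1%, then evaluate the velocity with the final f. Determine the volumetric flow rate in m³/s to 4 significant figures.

Rearranging Darcy-Weisbach: V = √(2·ΔP·D/(f·L·ρ)). With ε/D = 6e-05/0.0254 = 0.00236, iterate starting from f = 0.02:
  f = 0.02 → V = √(2·2.953e+06·0.0254/(0.02·106.1·783.1)) = 9.501 m/s; Re = ρVD/μ = 7.651e+04; f → 0.02669
  f = 0.02669 → V = 8.225 m/s; Re = 6.624e+04; f → 0.02696
  f = 0.02696 → V = 8.183 m/s; Re = 6.59e+04; f → 0.02697
Converged (Δf/f < 1%). With the final f = 0.02697: V = √(2·2.953e+06·0.0254/(0.02697·106.1·783.1)) = 8.182 m/s.
Q = V·A = 8.182·(π/4·0.0254²) = 0.004146 m³/s = 0.004146 m³/s.

Q ≈ 0.004146 m³/s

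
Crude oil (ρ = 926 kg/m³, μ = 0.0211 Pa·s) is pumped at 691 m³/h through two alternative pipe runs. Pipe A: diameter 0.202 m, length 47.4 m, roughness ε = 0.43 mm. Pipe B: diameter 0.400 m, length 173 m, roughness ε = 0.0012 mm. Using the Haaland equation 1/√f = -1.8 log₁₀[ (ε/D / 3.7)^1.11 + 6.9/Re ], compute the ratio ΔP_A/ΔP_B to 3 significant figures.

ΔP_A/ΔP_B ≈ 9.21

Pipe A: V = Q/A = 0.1919/0.03205 = 5.989 m/s; Re = 5.31e+04; ε/D = 0.00213; Haaland → f = 0.02644; ΔP_A = f(L/D)(ρV²/2) = 1.03e+05 Pa.
Pipe B: V = Q/A = 0.1919/0.1257 = 1.527 m/s; Re = 2.681e+04; ε/D = 3e-06; Haaland → f = 0.02396; ΔP_B = f(L/D)(ρV²/2) = 1.119e+04 Pa.
ΔP_A/ΔP_B = 1.03e+05/1.119e+04 = 9.21.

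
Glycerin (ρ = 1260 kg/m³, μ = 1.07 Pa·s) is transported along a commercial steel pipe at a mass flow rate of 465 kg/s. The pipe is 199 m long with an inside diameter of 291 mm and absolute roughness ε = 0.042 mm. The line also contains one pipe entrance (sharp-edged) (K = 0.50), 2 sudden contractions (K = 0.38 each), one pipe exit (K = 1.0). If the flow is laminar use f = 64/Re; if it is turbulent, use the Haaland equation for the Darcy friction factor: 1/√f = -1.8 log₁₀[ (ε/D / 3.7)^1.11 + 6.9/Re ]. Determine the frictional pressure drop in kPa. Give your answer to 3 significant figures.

A = πD²/4 = π(0.291)²/4 = 0.06651 m²; mean velocity V = ṁ/(ρA) = 465/(1260 · 0.06651) = 5.549 m/s.
Reynolds number Re = ρVD/μ = 1260 · 5.549 · 0.291 / 1.07 = 1901.
Re < 2300 → laminar flow, so f = 64/Re = 64/1901 = 0.03366 (the turbulent correlation is not needed).
Total minor-loss coefficient ΣK = 1·0.5 + 2·0.38 + 1·1 = 2.26.
ΔP = [f·L/D + ΣK]·(ρV²/2) = [0.03366·199/0.291 + 2.26]·(1260·5.549²/2) = [23.02 + 2.26]·1.94e+04 = 4.903e+05 Pa.
ΔP = 4.903e+05 Pa = 490 kPa.

ΔP ≈ 490 kPa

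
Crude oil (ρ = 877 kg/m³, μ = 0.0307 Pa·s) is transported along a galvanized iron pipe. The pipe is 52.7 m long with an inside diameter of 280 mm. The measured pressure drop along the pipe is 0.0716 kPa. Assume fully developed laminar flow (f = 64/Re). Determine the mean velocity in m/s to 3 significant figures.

V ≈ 0.108 m/s

For laminar flow, f = 64/Re with Re = ρVD/μ, so Darcy-Weisbach reduces to ΔP = 32μLV/D². Solving for V: V = ΔP·D²/(32μL) = 71.6·(0.28)²/(32·0.0307·52.7) = 0.1084 m/s.
Check: Re = ρVD/μ = 877·0.1084·0.28/0.0307 = 867.3 < 2300, so the laminar assumption holds.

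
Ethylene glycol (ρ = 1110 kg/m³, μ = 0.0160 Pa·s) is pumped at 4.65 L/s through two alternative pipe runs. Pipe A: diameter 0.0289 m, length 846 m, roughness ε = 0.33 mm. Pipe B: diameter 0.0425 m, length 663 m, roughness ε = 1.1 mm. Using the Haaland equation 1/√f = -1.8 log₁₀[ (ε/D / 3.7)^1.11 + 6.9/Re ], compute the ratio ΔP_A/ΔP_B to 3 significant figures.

Pipe A: V = Q/A = 0.00465/0.000656 = 7.089 m/s; Re = 1.421e+04; ε/D = 0.0114; Haaland → f = 0.04317; ΔP_A = f(L/D)(ρV²/2) = 3.525e+07 Pa.
Pipe B: V = Q/A = 0.00465/0.001419 = 3.278 m/s; Re = 9664; ε/D = 0.0259; Haaland → f = 0.05725; ΔP_B = f(L/D)(ρV²/2) = 5.326e+06 Pa.
ΔP_A/ΔP_B = 3.525e+07/5.326e+06 = 6.62.

ΔP_A/ΔP_B ≈ 6.62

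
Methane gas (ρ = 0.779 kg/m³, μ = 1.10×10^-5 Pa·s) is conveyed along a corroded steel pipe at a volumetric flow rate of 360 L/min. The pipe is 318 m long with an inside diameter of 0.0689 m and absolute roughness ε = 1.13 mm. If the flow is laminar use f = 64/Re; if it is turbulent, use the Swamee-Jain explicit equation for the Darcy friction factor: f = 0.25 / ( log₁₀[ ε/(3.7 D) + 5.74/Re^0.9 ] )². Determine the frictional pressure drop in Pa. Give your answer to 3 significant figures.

ΔP ≈ 239 Pa

Q = 360 L/min = 360/60000 = 0.006 m³/s.
Cross-sectional area A = πD²/4 = π(0.0689)²/4 = 0.003728 m²; mean velocity V = Q/A = 0.006/0.003728 = 1.609 m/s.
Reynolds number Re = ρVD/μ = 0.779 · 1.609 · 0.0689 / 1.1e-05 = 7852.
Re > 4000 → turbulent. Relative roughness ε/D = 0.00113/0.0689 = 0.0164. Swamee-Jain: f = 0.25/(log₁₀[0.0164/3.7 + 5.74/7852^0.9])² = 0.25/(log₁₀[0.00443 + 0.00179])² = 0.25/(-2.206)² = 0.05138.
Darcy-Weisbach: ΔP = f(L/D)(ρV²/2) = 0.05138·(318/0.0689)·(0.779·1.609²/2) = 0.05138·4615·1.009 = 239.2 Pa.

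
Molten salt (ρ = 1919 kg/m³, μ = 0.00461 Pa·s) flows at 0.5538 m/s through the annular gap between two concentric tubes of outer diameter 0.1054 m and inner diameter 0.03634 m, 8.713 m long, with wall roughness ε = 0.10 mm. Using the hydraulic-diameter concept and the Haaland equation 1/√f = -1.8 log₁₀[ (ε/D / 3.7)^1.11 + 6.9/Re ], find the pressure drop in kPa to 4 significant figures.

ΔP ≈ 1.103 kPa

Hydraulic diameter D_h = 4A/P = D_o - D_i = 0.1054 - 0.03634 = 0.06906 m.
Re = ρVD_h/μ = 1919·0.5538·0.06906/0.00461 = 1.592e+04.
ε/D_h = 0.0001/0.06906 = 0.00145; Haaland gives 1/√f = -1.8 log₁₀[0.000165+0.000433] = 5.801, so f = 0.02971.
ΔP = f(L/D_h)(ρV²/2) = 0.02971·8.713/0.06906·294.3 = 1103 Pa.
ΔP = 1.103 kPa.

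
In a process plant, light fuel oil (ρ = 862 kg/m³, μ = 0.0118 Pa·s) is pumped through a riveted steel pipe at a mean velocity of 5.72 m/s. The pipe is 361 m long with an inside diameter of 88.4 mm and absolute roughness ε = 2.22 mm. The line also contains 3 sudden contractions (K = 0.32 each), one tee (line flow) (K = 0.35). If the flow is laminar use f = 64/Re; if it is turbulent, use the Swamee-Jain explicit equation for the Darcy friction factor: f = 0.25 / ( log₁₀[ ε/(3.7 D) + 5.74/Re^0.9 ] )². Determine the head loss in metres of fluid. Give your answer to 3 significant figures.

Reynolds number Re = ρVD/μ = 862 · 5.72 · 0.0884 / 0.0118 = 3.694e+04.
Re > 4000 → turbulent. Relative roughness ε/D = 0.00222/0.0884 = 0.0251. Swamee-Jain: f = 0.25/(log₁₀[0.0251/3.7 + 5.74/3.694e+04^0.9])² = 0.25/(log₁₀[0.00679 + 0.000445])² = 0.25/(-2.141)² = 0.05455.
Total minor-loss coefficient ΣK = 3·0.32 + 1·0.35 = 1.31.
ΔP = [f·L/D + ΣK]·(ρV²/2) = [0.05455·361/0.0884 + 1.31]·(862·5.72²/2) = [222.8 + 1.31]·1.41e+04 = 3.16e+06 Pa.
Head loss h_f = ΔP/(ρg) = 3.16e+06/(862·9.81) = 374 m.

h_f ≈ 374 m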